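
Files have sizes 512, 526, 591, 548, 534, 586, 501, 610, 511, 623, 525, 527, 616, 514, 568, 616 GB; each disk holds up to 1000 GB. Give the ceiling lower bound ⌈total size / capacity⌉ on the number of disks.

9 disks

Total size = 512 + 526 + 591 + 548 + 534 + 586 + 501 + 610 + 511 + 623 + 525 + 527 + 616 + 514 + 568 + 616 = 8908 GB.
⌈8908 / 1000⌉ = 9.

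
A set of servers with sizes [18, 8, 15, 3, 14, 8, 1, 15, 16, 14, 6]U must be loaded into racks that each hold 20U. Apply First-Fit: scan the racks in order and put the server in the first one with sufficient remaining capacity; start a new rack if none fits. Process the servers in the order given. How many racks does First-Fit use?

7

Put 18U in rack 1; 2U remain.
Put 8U in rack 2; 12U remain.
Put 15U in rack 3; 5U remain.
Put 3U in rack 2; 9U remain.
Put 14U in rack 4; 6U remain.
Put 8U in rack 2; 1U remain.
Put 1U in rack 1; 1U remain.
Put 15U in rack 5; 5U remain.
Put 16U in rack 6; 4U remain.
Put 14U in rack 7; 6U remain.
Put 6U in rack 4; 0U remain.
Final racks: [18,1] [8,3,8] [15] [14,6] [15] [16] [14].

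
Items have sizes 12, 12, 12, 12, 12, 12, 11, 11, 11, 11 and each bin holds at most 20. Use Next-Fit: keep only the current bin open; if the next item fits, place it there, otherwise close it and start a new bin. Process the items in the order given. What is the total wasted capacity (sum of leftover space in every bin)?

84

bin 1: place 12, 8 left
bin 2: place 12, 8 left
bin 3: place 12, 8 left
bin 4: place 12, 8 left
bin 5: place 12, 8 left
bin 6: place 12, 8 left
bin 7: place 11, 9 left
bin 8: place 11, 9 left
bin 9: place 11, 9 left
bin 10: place 11, 9 left
10 bins × 20 = 200; used 116; unused 84.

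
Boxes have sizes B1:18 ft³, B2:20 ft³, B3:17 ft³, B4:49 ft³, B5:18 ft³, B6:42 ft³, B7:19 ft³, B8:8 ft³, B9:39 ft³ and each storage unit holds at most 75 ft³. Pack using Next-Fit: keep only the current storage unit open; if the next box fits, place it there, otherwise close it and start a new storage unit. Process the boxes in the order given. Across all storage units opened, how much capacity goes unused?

storage unit 1: place B1 (18 ft³), 57 ft³ left
storage unit 1: place B2 (20 ft³), 37 ft³ left
storage unit 1: place B3 (17 ft³), 20 ft³ left
storage unit 2: place B4 (49 ft³), 26 ft³ left
storage unit 2: place B5 (18 ft³), 8 ft³ left
storage unit 3: place B6 (42 ft³), 33 ft³ left
storage unit 3: place B7 (19 ft³), 14 ft³ left
storage unit 3: place B8 (8 ft³), 6 ft³ left
storage unit 4: place B9 (39 ft³), 36 ft³ left
4 storage units × 75 ft³ = 300 ft³; used 230 ft³; unused 70 ft³.

70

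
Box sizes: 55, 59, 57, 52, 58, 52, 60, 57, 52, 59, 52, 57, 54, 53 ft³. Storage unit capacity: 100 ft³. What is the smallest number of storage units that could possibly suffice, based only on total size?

Total size = 55 + 59 + 57 + 52 + 58 + 52 + 60 + 57 + 52 + 59 + 52 + 57 + 54 + 53 = 777 ft³.
⌈777 / 100⌉ = 8.

8 storage units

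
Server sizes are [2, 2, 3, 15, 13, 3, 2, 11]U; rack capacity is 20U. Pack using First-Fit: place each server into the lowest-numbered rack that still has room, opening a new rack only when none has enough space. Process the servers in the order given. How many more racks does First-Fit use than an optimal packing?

First-Fit: [2,2,3,13] [15,3,2] [11] → 3 racks.
Total size 51U; any packing needs at least ⌈51/20⌉ = 3 racks.
So 3 is already optimal.

0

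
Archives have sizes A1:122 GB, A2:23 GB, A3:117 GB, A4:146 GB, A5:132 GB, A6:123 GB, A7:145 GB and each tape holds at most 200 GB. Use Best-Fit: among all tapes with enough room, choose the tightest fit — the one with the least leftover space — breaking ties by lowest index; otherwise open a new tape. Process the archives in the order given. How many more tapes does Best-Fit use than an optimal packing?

Best-Fit: [122,23] [117] [146] [132] [123] [145] → 6 tapes.
6 archives exceed 100 GB (half the capacity), and no two of those can share a tape, so at least 6 tapes are needed.
So 6 is already optimal.

0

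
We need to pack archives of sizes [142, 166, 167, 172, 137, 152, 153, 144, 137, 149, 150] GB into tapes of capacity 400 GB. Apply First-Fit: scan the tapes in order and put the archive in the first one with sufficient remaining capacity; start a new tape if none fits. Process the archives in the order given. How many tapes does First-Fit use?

6

142 GB → tape 1 (remaining 258 GB)
166 GB → tape 1 (remaining 92 GB)
167 GB → tape 2 (remaining 233 GB)
172 GB → tape 2 (remaining 61 GB)
137 GB → tape 3 (remaining 263 GB)
152 GB → tape 3 (remaining 111 GB)
153 GB → tape 4 (remaining 247 GB)
144 GB → tape 4 (remaining 103 GB)
137 GB → tape 5 (remaining 263 GB)
149 GB → tape 5 (remaining 114 GB)
150 GB → tape 6 (remaining 250 GB)
Final tapes: [142,166] [167,172] [137,152] [153,144] [137,149] [150].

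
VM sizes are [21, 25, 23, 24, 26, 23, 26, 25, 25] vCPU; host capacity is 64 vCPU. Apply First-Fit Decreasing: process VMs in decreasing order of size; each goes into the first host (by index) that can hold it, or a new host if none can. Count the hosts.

5 hosts

Sorted descending: 26, 26, 25, 25, 25, 24, 23, 23, 21.
host 1: place 26 vCPU, 38 vCPU left
host 1: place 26 vCPU, 12 vCPU left
host 2: place 25 vCPU, 39 vCPU left
host 2: place 25 vCPU, 14 vCPU left
host 3: place 25 vCPU, 39 vCPU left
host 3: place 24 vCPU, 15 vCPU left
host 4: place 23 vCPU, 41 vCPU left
host 4: place 23 vCPU, 18 vCPU left
host 5: place 21 vCPU, 43 vCPU left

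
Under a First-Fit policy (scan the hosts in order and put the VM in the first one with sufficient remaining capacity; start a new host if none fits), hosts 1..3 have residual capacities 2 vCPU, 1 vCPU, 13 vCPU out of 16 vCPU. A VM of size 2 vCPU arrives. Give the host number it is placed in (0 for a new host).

Hosts with room: host 1 (2 vCPU), host 3 (13 vCPU).
The first with room is host 1.

1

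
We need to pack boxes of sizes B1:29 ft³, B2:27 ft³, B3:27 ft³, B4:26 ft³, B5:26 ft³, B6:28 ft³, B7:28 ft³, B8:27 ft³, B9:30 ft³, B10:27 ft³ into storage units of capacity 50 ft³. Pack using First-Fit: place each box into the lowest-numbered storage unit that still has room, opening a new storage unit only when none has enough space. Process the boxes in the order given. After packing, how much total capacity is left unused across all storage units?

Put B1 (29 ft³) in storage unit 1; 21 ft³ remain.
Put B2 (27 ft³) in storage unit 2; 23 ft³ remain.
Put B3 (27 ft³) in storage unit 3; 23 ft³ remain.
Put B4 (26 ft³) in storage unit 4; 24 ft³ remain.
Put B5 (26 ft³) in storage unit 5; 24 ft³ remain.
Put B6 (28 ft³) in storage unit 6; 22 ft³ remain.
Put B7 (28 ft³) in storage unit 7; 22 ft³ remain.
Put B8 (27 ft³) in storage unit 8; 23 ft³ remain.
Put B9 (30 ft³) in storage unit 9; 20 ft³ remain.
Put B10 (27 ft³) in storage unit 10; 23 ft³ remain.
10 storage units × 50 ft³ = 500 ft³; used 275 ft³; unused 225 ft³.

225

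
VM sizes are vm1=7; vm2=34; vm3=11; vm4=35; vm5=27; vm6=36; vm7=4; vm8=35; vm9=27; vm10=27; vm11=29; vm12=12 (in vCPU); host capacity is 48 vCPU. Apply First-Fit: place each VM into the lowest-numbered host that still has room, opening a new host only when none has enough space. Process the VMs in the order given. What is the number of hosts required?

Put vm1 (7 vCPU) in host 1; 41 vCPU remain.
Put vm2 (34 vCPU) in host 1; 7 vCPU remain.
Put vm3 (11 vCPU) in host 2; 37 vCPU remain.
Put vm4 (35 vCPU) in host 2; 2 vCPU remain.
Put vm5 (27 vCPU) in host 3; 21 vCPU remain.
Put vm6 (36 vCPU) in host 4; 12 vCPU remain.
Put vm7 (4 vCPU) in host 1; 3 vCPU remain.
Put vm8 (35 vCPU) in host 5; 13 vCPU remain.
Put vm9 (27 vCPU) in host 6; 21 vCPU remain.
Put vm10 (27 vCPU) in host 7; 21 vCPU remain.
Put vm11 (29 vCPU) in host 8; 19 vCPU remain.
Put vm12 (12 vCPU) in host 3; 9 vCPU remain.

8 hosts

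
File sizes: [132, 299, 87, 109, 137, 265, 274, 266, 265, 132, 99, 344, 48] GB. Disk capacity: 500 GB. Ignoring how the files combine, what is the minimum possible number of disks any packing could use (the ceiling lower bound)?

5

Total size = 132 + 299 + 87 + 109 + 137 + 265 + 274 + 266 + 265 + 132 + 99 + 344 + 48 = 2457 GB.
⌈2457 / 500⌉ = 5.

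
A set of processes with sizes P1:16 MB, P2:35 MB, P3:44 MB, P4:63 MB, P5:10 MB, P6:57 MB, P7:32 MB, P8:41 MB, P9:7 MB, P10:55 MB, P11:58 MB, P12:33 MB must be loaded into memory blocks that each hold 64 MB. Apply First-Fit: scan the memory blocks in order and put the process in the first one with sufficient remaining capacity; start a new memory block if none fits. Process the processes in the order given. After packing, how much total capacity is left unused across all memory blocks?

memory block 1: place P1 (16 MB), 48 MB left
memory block 1: place P2 (35 MB), 13 MB left
memory block 2: place P3 (44 MB), 20 MB left
memory block 3: place P4 (63 MB), 1 MB left
memory block 1: place P5 (10 MB), 3 MB left
memory block 4: place P6 (57 MB), 7 MB left
memory block 5: place P7 (32 MB), 32 MB left
memory block 6: place P8 (41 MB), 23 MB left
memory block 2: place P9 (7 MB), 13 MB left
memory block 7: place P10 (55 MB), 9 MB left
memory block 8: place P11 (58 MB), 6 MB left
memory block 9: place P12 (33 MB), 31 MB left
9 memory blocks × 64 MB = 576 MB; used 451 MB; unused 125 MB.

125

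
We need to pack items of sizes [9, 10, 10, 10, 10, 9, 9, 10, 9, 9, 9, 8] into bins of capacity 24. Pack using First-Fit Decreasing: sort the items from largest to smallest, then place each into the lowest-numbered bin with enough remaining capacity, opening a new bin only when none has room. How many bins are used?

6 bins

Sorted descending: 10, 10, 10, 10, 10, 9, 9, 9, 9, 9, 9, 8.
bin 1: place 10, 14 left
bin 1: place 10, 4 left
bin 2: place 10, 14 left
bin 2: place 10, 4 left
bin 3: place 10, 14 left
bin 3: place 9, 5 left
bin 4: place 9, 15 left
bin 4: place 9, 6 left
bin 5: place 9, 15 left
bin 5: place 9, 6 left
bin 6: place 9, 15 left
bin 6: place 8, 7 left
Final bins: [10,10] [10,10] [10,9] [9,9] [9,9] [9,8].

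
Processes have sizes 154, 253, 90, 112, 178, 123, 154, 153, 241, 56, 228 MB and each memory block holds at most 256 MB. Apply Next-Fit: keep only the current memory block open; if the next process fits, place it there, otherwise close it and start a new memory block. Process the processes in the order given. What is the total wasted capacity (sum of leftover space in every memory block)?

818

Put 154 MB in memory block 1; 102 MB remain.
Put 253 MB in memory block 2; 3 MB remain.
Put 90 MB in memory block 3; 166 MB remain.
Put 112 MB in memory block 3; 54 MB remain.
Put 178 MB in memory block 4; 78 MB remain.
Put 123 MB in memory block 5; 133 MB remain.
Put 154 MB in memory block 6; 102 MB remain.
Put 153 MB in memory block 7; 103 MB remain.
Put 241 MB in memory block 8; 15 MB remain.
Put 56 MB in memory block 9; 200 MB remain.
Put 228 MB in memory block 10; 28 MB remain.
10 memory blocks × 256 MB = 2560 MB; used 1742 MB; unused 818 MB.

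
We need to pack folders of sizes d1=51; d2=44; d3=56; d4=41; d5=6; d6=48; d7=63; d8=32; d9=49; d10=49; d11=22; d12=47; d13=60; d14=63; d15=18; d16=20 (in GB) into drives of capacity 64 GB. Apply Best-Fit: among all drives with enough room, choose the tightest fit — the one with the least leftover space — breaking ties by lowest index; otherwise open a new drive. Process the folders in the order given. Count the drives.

12

Put d1 (51 GB) in drive 1; 13 GB remain.
Put d2 (44 GB) in drive 2; 20 GB remain.
Put d3 (56 GB) in drive 3; 8 GB remain.
Put d4 (41 GB) in drive 4; 23 GB remain.
Put d5 (6 GB) in drive 3; 2 GB remain.
Put d6 (48 GB) in drive 5; 16 GB remain.
Put d7 (63 GB) in drive 6; 1 GB remain.
Put d8 (32 GB) in drive 7; 32 GB remain.
Put d9 (49 GB) in drive 8; 15 GB remain.
Put d10 (49 GB) in drive 9; 15 GB remain.
Put d11 (22 GB) in drive 4; 1 GB remain.
Put d12 (47 GB) in drive 10; 17 GB remain.
Put d13 (60 GB) in drive 11; 4 GB remain.
Put d14 (63 GB) in drive 12; 1 GB remain.
Put d15 (18 GB) in drive 2; 2 GB remain.
Put d16 (20 GB) in drive 7; 12 GB remain.
Final drives: [51] [44,18] [56,6] [41,22] [48] [63] [32,20] [49] [49] [47] [60] [63].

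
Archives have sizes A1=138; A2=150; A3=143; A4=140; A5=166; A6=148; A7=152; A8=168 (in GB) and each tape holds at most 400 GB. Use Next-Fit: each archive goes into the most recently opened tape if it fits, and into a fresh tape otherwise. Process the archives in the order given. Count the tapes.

tape 1: place A1 (138 GB), 262 GB left
tape 1: place A2 (150 GB), 112 GB left
tape 2: place A3 (143 GB), 257 GB left
tape 2: place A4 (140 GB), 117 GB left
tape 3: place A5 (166 GB), 234 GB left
tape 3: place A6 (148 GB), 86 GB left
tape 4: place A7 (152 GB), 248 GB left
tape 4: place A8 (168 GB), 80 GB left

4 tapes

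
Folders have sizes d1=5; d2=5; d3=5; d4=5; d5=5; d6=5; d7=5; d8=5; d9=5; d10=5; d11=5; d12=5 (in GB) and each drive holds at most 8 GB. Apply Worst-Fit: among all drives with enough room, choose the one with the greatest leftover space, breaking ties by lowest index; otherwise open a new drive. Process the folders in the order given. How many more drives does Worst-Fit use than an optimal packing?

0

Worst-Fit: [5] [5] [5] [5] [5] [5] [5] [5] [5] [5] [5] [5] → 12 drives.
12 folders exceed 4 GB (half the capacity), and no two of those can share a drive, so at least 12 drives are needed.
So 12 is already optimal.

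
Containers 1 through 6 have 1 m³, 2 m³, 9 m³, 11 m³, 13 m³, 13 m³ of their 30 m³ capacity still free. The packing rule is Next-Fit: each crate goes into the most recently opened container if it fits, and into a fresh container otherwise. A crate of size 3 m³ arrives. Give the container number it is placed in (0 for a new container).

6

Next-Fit only looks at container 6, which has 13 m³ free.
3 m³ fits there.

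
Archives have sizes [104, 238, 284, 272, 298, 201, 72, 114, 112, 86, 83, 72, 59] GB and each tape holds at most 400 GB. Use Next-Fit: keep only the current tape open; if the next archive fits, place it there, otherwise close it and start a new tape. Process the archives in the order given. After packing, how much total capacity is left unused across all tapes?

Put 104 GB in tape 1; 296 GB remain.
Put 238 GB in tape 1; 58 GB remain.
Put 284 GB in tape 2; 116 GB remain.
Put 272 GB in tape 3; 128 GB remain.
Put 298 GB in tape 4; 102 GB remain.
Put 201 GB in tape 5; 199 GB remain.
Put 72 GB in tape 5; 127 GB remain.
Put 114 GB in tape 5; 13 GB remain.
Put 112 GB in tape 6; 288 GB remain.
Put 86 GB in tape 6; 202 GB remain.
Put 83 GB in tape 6; 119 GB remain.
Put 72 GB in tape 6; 47 GB remain.
Put 59 GB in tape 7; 341 GB remain.
7 tapes × 400 GB = 2800 GB; used 1995 GB; unused 805 GB.

805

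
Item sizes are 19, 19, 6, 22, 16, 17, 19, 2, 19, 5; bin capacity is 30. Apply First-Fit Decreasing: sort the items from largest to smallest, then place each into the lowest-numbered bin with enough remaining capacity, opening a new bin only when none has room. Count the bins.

7

Sorted descending: 22, 19, 19, 19, 19, 17, 16, 6, 5, 2.
22 → bin 1 (remaining 8)
19 → bin 2 (remaining 11)
19 → bin 3 (remaining 11)
19 → bin 4 (remaining 11)
19 → bin 5 (remaining 11)
17 → bin 6 (remaining 13)
16 → bin 7 (remaining 14)
6 → bin 1 (remaining 2)
5 → bin 2 (remaining 6)
2 → bin 1 (remaining 0)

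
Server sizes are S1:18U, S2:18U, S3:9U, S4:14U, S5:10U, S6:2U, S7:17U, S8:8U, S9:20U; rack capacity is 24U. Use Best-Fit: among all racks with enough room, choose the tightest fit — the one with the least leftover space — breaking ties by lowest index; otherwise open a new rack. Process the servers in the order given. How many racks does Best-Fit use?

rack 1: place S1 (18U), 6U left
rack 2: place S2 (18U), 6U left
rack 3: place S3 (9U), 15U left
rack 3: place S4 (14U), 1U left
rack 4: place S5 (10U), 14U left
rack 1: place S6 (2U), 4U left
rack 5: place S7 (17U), 7U left
rack 4: place S8 (8U), 6U left
rack 6: place S9 (20U), 4U left

6 racks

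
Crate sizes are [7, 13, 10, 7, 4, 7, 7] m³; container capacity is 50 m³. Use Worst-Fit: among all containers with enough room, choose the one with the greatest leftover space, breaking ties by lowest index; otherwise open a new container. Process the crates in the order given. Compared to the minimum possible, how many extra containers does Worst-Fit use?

Worst-Fit: [7,13,10,7,4,7] [7] → 2 containers.
Total size 55 m³; any packing needs at least ⌈55/50⌉ = 2 containers.
So 2 is already optimal.

0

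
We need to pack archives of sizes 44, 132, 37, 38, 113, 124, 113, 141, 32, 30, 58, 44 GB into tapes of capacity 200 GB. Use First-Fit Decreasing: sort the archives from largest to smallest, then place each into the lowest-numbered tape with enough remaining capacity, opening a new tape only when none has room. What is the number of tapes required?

Sorted descending: 141, 132, 124, 113, 113, 58, 44, 44, 38, 37, 32, 30.
Put 141 GB in tape 1; 59 GB remain.
Put 132 GB in tape 2; 68 GB remain.
Put 124 GB in tape 3; 76 GB remain.
Put 113 GB in tape 4; 87 GB remain.
Put 113 GB in tape 5; 87 GB remain.
Put 58 GB in tape 1; 1 GB remain.
Put 44 GB in tape 2; 24 GB remain.
Put 44 GB in tape 3; 32 GB remain.
Put 38 GB in tape 4; 49 GB remain.
Put 37 GB in tape 4; 12 GB remain.
Put 32 GB in tape 3; 0 GB remain.
Put 30 GB in tape 5; 57 GB remain.
Final tapes: [141,58] [132,44] [124,44,32] [113,38,37] [113,30].

5 tapes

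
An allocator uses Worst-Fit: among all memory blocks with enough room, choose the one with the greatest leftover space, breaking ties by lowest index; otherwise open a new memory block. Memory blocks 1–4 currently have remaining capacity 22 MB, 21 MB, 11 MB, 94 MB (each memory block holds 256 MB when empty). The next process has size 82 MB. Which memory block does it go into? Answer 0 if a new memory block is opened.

4

Memory blocks with room: memory block 4 (94 MB).
Most room is memory block 4 with 94 MB free.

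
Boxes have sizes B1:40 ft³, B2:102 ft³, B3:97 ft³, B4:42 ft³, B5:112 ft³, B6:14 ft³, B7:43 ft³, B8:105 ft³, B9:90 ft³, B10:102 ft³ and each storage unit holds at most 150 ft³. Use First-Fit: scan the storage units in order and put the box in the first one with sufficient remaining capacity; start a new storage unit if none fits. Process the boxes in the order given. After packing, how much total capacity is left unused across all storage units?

Put B1 (40 ft³) in storage unit 1; 110 ft³ remain.
Put B2 (102 ft³) in storage unit 1; 8 ft³ remain.
Put B3 (97 ft³) in storage unit 2; 53 ft³ remain.
Put B4 (42 ft³) in storage unit 2; 11 ft³ remain.
Put B5 (112 ft³) in storage unit 3; 38 ft³ remain.
Put B6 (14 ft³) in storage unit 3; 24 ft³ remain.
Put B7 (43 ft³) in storage unit 4; 107 ft³ remain.
Put B8 (105 ft³) in storage unit 4; 2 ft³ remain.
Put B9 (90 ft³) in storage unit 5; 60 ft³ remain.
Put B10 (102 ft³) in storage unit 6; 48 ft³ remain.
6 storage units × 150 ft³ = 900 ft³; used 747 ft³; unused 153 ft³.

153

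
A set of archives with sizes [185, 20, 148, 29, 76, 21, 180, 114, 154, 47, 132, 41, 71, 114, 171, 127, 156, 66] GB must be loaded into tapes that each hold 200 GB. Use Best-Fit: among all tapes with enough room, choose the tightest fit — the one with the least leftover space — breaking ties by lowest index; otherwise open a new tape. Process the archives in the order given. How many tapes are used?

Put 185 GB in tape 1; 15 GB remain.
Put 20 GB in tape 2; 180 GB remain.
Put 148 GB in tape 2; 32 GB remain.
Put 29 GB in tape 2; 3 GB remain.
Put 76 GB in tape 3; 124 GB remain.
Put 21 GB in tape 3; 103 GB remain.
Put 180 GB in tape 4; 20 GB remain.
Put 114 GB in tape 5; 86 GB remain.
Put 154 GB in tape 6; 46 GB remain.
Put 47 GB in tape 5; 39 GB remain.
Put 132 GB in tape 7; 68 GB remain.
Put 41 GB in tape 6; 5 GB remain.
Put 71 GB in tape 3; 32 GB remain.
Put 114 GB in tape 8; 86 GB remain.
Put 171 GB in tape 9; 29 GB remain.
Put 127 GB in tape 10; 73 GB remain.
Put 156 GB in tape 11; 44 GB remain.
Put 66 GB in tape 7; 2 GB remain.
Final tapes: [185] [20,148,29] [76,21,71] [180] [114,47] [154,41] [132,66] [114] [171] [127] [156].

11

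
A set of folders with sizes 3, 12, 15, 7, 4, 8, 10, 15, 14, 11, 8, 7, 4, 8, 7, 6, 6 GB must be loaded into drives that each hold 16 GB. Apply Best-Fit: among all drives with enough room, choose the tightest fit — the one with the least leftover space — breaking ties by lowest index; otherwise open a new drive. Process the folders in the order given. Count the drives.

drive 1: place 3 GB, 13 GB left
drive 1: place 12 GB, 1 GB left
drive 2: place 15 GB, 1 GB left
drive 3: place 7 GB, 9 GB left
drive 3: place 4 GB, 5 GB left
drive 4: place 8 GB, 8 GB left
drive 5: place 10 GB, 6 GB left
drive 6: place 15 GB, 1 GB left
drive 7: place 14 GB, 2 GB left
drive 8: place 11 GB, 5 GB left
drive 4: place 8 GB, 0 GB left
drive 9: place 7 GB, 9 GB left
drive 3: place 4 GB, 1 GB left
drive 9: place 8 GB, 1 GB left
drive 10: place 7 GB, 9 GB left
drive 5: place 6 GB, 0 GB left
drive 10: place 6 GB, 3 GB left

10 drives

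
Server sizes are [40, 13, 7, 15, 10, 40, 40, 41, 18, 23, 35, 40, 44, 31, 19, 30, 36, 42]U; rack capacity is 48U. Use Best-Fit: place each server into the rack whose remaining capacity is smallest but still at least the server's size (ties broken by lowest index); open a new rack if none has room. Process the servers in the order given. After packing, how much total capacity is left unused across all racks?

rack 1: place 40U, 8U left
rack 2: place 13U, 35U left
rack 1: place 7U, 1U left
rack 2: place 15U, 20U left
rack 2: place 10U, 10U left
rack 3: place 40U, 8U left
rack 4: place 40U, 8U left
rack 5: place 41U, 7U left
rack 6: place 18U, 30U left
rack 6: place 23U, 7U left
rack 7: place 35U, 13U left
rack 8: place 40U, 8U left
rack 9: place 44U, 4U left
rack 10: place 31U, 17U left
rack 11: place 19U, 29U left
rack 12: place 30U, 18U left
rack 13: place 36U, 12U left
rack 14: place 42U, 6U left
14 racks × 48U = 672U; used 524U; unused 148U.

148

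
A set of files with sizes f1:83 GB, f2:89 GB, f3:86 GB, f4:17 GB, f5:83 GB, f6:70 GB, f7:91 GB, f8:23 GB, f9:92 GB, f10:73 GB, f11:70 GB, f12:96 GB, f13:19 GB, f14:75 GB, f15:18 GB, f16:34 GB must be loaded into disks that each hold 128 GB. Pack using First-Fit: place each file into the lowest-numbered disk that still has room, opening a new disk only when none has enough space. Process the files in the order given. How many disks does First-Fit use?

11

Put f1 (83 GB) in disk 1; 45 GB remain.
Put f2 (89 GB) in disk 2; 39 GB remain.
Put f3 (86 GB) in disk 3; 42 GB remain.
Put f4 (17 GB) in disk 1; 28 GB remain.
Put f5 (83 GB) in disk 4; 45 GB remain.
Put f6 (70 GB) in disk 5; 58 GB remain.
Put f7 (91 GB) in disk 6; 37 GB remain.
Put f8 (23 GB) in disk 1; 5 GB remain.
Put f9 (92 GB) in disk 7; 36 GB remain.
Put f10 (73 GB) in disk 8; 55 GB remain.
Put f11 (70 GB) in disk 9; 58 GB remain.
Put f12 (96 GB) in disk 10; 32 GB remain.
Put f13 (19 GB) in disk 2; 20 GB remain.
Put f14 (75 GB) in disk 11; 53 GB remain.
Put f15 (18 GB) in disk 2; 2 GB remain.
Put f16 (34 GB) in disk 3; 8 GB remain.
Final disks: [83,17,23] [89,19,18] [86,34] [83] [70] [91] [92] [73] [70] [96] [75].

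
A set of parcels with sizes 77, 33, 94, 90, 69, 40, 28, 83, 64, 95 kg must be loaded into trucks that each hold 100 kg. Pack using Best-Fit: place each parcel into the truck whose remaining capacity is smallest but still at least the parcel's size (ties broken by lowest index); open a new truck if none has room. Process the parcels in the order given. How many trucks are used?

8 trucks

truck 1: place 77 kg, 23 kg left
truck 2: place 33 kg, 67 kg left
truck 3: place 94 kg, 6 kg left
truck 4: place 90 kg, 10 kg left
truck 5: place 69 kg, 31 kg left
truck 2: place 40 kg, 27 kg left
truck 5: place 28 kg, 3 kg left
truck 6: place 83 kg, 17 kg left
truck 7: place 64 kg, 36 kg left
truck 8: place 95 kg, 5 kg left
Final trucks: [77] [33,40] [94] [90] [69,28] [83] [64] [95].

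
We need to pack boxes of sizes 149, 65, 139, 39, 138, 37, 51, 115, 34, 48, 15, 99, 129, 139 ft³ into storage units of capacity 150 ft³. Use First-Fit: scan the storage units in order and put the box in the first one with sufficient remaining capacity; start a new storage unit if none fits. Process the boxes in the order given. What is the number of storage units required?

Put 149 ft³ in storage unit 1; 1 ft³ remain.
Put 65 ft³ in storage unit 2; 85 ft³ remain.
Put 139 ft³ in storage unit 3; 11 ft³ remain.
Put 39 ft³ in storage unit 2; 46 ft³ remain.
Put 138 ft³ in storage unit 4; 12 ft³ remain.
Put 37 ft³ in storage unit 2; 9 ft³ remain.
Put 51 ft³ in storage unit 5; 99 ft³ remain.
Put 115 ft³ in storage unit 6; 35 ft³ remain.
Put 34 ft³ in storage unit 5; 65 ft³ remain.
Put 48 ft³ in storage unit 5; 17 ft³ remain.
Put 15 ft³ in storage unit 5; 2 ft³ remain.
Put 99 ft³ in storage unit 7; 51 ft³ remain.
Put 129 ft³ in storage unit 8; 21 ft³ remain.
Put 139 ft³ in storage unit 9; 11 ft³ remain.

9 storage units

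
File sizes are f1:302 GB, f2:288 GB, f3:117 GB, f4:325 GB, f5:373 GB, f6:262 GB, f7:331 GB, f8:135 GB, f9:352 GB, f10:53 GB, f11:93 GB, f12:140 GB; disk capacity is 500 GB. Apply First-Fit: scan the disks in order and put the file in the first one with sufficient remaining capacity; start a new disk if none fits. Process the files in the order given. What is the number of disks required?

disk 1: place f1 (302 GB), 198 GB left
disk 2: place f2 (288 GB), 212 GB left
disk 1: place f3 (117 GB), 81 GB left
disk 3: place f4 (325 GB), 175 GB left
disk 4: place f5 (373 GB), 127 GB left
disk 5: place f6 (262 GB), 238 GB left
disk 6: place f7 (331 GB), 169 GB left
disk 2: place f8 (135 GB), 77 GB left
disk 7: place f9 (352 GB), 148 GB left
disk 1: place f10 (53 GB), 28 GB left
disk 3: place f11 (93 GB), 82 GB left
disk 5: place f12 (140 GB), 98 GB left

7 disks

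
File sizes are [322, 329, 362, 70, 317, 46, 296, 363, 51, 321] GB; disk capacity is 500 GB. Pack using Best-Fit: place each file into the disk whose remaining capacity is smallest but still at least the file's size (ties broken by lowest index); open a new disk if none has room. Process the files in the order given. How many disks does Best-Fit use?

disk 1: place 322 GB, 178 GB left
disk 2: place 329 GB, 171 GB left
disk 3: place 362 GB, 138 GB left
disk 3: place 70 GB, 68 GB left
disk 4: place 317 GB, 183 GB left
disk 3: place 46 GB, 22 GB left
disk 5: place 296 GB, 204 GB left
disk 6: place 363 GB, 137 GB left
disk 6: place 51 GB, 86 GB left
disk 7: place 321 GB, 179 GB left
Final disks: [322] [329] [362,70,46] [317] [296] [363,51] [321].

7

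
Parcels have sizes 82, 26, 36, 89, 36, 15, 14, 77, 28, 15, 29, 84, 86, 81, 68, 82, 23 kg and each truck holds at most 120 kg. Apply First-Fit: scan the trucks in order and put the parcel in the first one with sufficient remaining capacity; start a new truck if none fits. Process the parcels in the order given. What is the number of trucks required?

truck 1: place 82 kg, 38 kg left
truck 1: place 26 kg, 12 kg left
truck 2: place 36 kg, 84 kg left
truck 3: place 89 kg, 31 kg left
truck 2: place 36 kg, 48 kg left
truck 2: place 15 kg, 33 kg left
truck 2: place 14 kg, 19 kg left
truck 4: place 77 kg, 43 kg left
truck 3: place 28 kg, 3 kg left
truck 2: place 15 kg, 4 kg left
truck 4: place 29 kg, 14 kg left
truck 5: place 84 kg, 36 kg left
truck 6: place 86 kg, 34 kg left
truck 7: place 81 kg, 39 kg left
truck 8: place 68 kg, 52 kg left
truck 9: place 82 kg, 38 kg left
truck 5: place 23 kg, 13 kg left

9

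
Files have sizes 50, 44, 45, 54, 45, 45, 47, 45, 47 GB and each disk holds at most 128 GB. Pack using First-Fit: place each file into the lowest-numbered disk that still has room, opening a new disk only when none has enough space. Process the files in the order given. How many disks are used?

50 GB → disk 1 (remaining 78 GB)
44 GB → disk 1 (remaining 34 GB)
45 GB → disk 2 (remaining 83 GB)
54 GB → disk 2 (remaining 29 GB)
45 GB → disk 3 (remaining 83 GB)
45 GB → disk 3 (remaining 38 GB)
47 GB → disk 4 (remaining 81 GB)
45 GB → disk 4 (remaining 36 GB)
47 GB → disk 5 (remaining 81 GB)

5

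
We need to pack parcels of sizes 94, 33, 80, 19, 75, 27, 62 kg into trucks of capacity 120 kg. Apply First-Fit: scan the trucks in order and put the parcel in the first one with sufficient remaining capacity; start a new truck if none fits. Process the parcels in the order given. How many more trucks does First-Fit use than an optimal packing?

First-Fit: [94,19] [33,80] [75,27] [62] → 4 trucks.
Total size 390 kg; any packing needs at least ⌈390/120⌉ = 4 trucks.
So 4 is already optimal.

0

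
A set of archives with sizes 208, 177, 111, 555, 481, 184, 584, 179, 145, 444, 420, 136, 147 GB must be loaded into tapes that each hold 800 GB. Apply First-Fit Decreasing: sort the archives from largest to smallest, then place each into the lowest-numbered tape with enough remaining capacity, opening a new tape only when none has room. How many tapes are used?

Sorted descending: 584, 555, 481, 444, 420, 208, 184, 179, 177, 147, 145, 136, 111.
584 GB → tape 1 (remaining 216 GB)
555 GB → tape 2 (remaining 245 GB)
481 GB → tape 3 (remaining 319 GB)
444 GB → tape 4 (remaining 356 GB)
420 GB → tape 5 (remaining 380 GB)
208 GB → tape 1 (remaining 8 GB)
184 GB → tape 2 (remaining 61 GB)
179 GB → tape 3 (remaining 140 GB)
177 GB → tape 4 (remaining 179 GB)
147 GB → tape 4 (remaining 32 GB)
145 GB → tape 5 (remaining 235 GB)
136 GB → tape 3 (remaining 4 GB)
111 GB → tape 5 (remaining 124 GB)
Final tapes: [584,208] [555,184] [481,179,136] [444,177,147] [420,145,111].

5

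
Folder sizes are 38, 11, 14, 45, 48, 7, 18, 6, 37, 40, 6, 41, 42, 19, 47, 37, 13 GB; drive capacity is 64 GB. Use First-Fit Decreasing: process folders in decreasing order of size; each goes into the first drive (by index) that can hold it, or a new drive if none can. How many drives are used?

Sorted descending: 48, 47, 45, 42, 41, 40, 38, 37, 37, 19, 18, 14, 13, 11, 7, 6, 6.
Put 48 GB in drive 1; 16 GB remain.
Put 47 GB in drive 2; 17 GB remain.
Put 45 GB in drive 3; 19 GB remain.
Put 42 GB in drive 4; 22 GB remain.
Put 41 GB in drive 5; 23 GB remain.
Put 40 GB in drive 6; 24 GB remain.
Put 38 GB in drive 7; 26 GB remain.
Put 37 GB in drive 8; 27 GB remain.
Put 37 GB in drive 9; 27 GB remain.
Put 19 GB in drive 3; 0 GB remain.
Put 18 GB in drive 4; 4 GB remain.
Put 14 GB in drive 1; 2 GB remain.
Put 13 GB in drive 2; 4 GB remain.
Put 11 GB in drive 5; 12 GB remain.
Put 7 GB in drive 5; 5 GB remain.
Put 6 GB in drive 6; 18 GB remain.
Put 6 GB in drive 6; 12 GB remain.
Final drives: [48,14] [47,13] [45,19] [42,18] [41,11,7] [40,6,6] [38] [37] [37].

9 drives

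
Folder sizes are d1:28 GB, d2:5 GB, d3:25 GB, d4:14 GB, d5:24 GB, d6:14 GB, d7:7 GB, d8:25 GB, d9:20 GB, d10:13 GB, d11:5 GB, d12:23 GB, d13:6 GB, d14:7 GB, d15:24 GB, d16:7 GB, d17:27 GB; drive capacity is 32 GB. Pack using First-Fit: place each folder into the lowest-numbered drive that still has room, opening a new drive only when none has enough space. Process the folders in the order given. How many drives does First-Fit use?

Put d1 (28 GB) in drive 1; 4 GB remain.
Put d2 (5 GB) in drive 2; 27 GB remain.
Put d3 (25 GB) in drive 2; 2 GB remain.
Put d4 (14 GB) in drive 3; 18 GB remain.
Put d5 (24 GB) in drive 4; 8 GB remain.
Put d6 (14 GB) in drive 3; 4 GB remain.
Put d7 (7 GB) in drive 4; 1 GB remain.
Put d8 (25 GB) in drive 5; 7 GB remain.
Put d9 (20 GB) in drive 6; 12 GB remain.
Put d10 (13 GB) in drive 7; 19 GB remain.
Put d11 (5 GB) in drive 5; 2 GB remain.
Put d12 (23 GB) in drive 8; 9 GB remain.
Put d13 (6 GB) in drive 6; 6 GB remain.
Put d14 (7 GB) in drive 7; 12 GB remain.
Put d15 (24 GB) in drive 9; 8 GB remain.
Put d16 (7 GB) in drive 7; 5 GB remain.
Put d17 (27 GB) in drive 10; 5 GB remain.
Final drives: [28] [5,25] [14,14] [24,7] [25,5] [20,6] [13,7,7] [23] [24] [27].

10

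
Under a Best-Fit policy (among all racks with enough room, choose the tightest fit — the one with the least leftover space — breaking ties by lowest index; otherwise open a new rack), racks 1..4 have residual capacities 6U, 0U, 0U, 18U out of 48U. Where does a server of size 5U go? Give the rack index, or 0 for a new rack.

Racks with room: rack 1 (6U), rack 4 (18U).
Tightest fit is rack 1 with 6U free.

1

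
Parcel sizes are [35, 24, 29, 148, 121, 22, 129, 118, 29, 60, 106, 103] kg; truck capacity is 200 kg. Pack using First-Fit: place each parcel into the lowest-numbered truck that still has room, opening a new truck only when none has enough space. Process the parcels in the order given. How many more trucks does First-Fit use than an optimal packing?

First-Fit: [35,24,29,22,29,60] [148] [121] [129] [118] [106] [103] → 7 trucks.
6 parcels exceed 100 kg (half the capacity), and no two of those can share a truck, so at least 6 trucks are needed.
An optimal packing achieves that bound: [148,35] [129,60] [121,29,29] [118,24,22] [106] [103] → 6 trucks.
Excess: 7 − 6 = 1.

1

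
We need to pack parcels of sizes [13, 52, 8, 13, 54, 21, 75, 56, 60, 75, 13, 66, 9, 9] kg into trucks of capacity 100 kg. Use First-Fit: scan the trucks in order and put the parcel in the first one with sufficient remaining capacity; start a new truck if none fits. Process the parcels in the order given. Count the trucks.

7

truck 1: place 13 kg, 87 kg left
truck 1: place 52 kg, 35 kg left
truck 1: place 8 kg, 27 kg left
truck 1: place 13 kg, 14 kg left
truck 2: place 54 kg, 46 kg left
truck 2: place 21 kg, 25 kg left
truck 3: place 75 kg, 25 kg left
truck 4: place 56 kg, 44 kg left
truck 5: place 60 kg, 40 kg left
truck 6: place 75 kg, 25 kg left
truck 1: place 13 kg, 1 kg left
truck 7: place 66 kg, 34 kg left
truck 2: place 9 kg, 16 kg left
truck 2: place 9 kg, 7 kg left
Final trucks: [13,52,8,13,13] [54,21,9,9] [75] [56] [60] [75] [66].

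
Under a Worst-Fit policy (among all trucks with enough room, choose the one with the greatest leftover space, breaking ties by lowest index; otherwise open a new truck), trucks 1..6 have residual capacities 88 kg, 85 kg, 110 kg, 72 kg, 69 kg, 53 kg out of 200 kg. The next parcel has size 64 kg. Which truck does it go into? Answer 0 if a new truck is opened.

Trucks with room: truck 1 (88 kg), truck 2 (85 kg), truck 3 (110 kg), truck 4 (72 kg), truck 5 (69 kg).
Most room is truck 3 with 110 kg free.

3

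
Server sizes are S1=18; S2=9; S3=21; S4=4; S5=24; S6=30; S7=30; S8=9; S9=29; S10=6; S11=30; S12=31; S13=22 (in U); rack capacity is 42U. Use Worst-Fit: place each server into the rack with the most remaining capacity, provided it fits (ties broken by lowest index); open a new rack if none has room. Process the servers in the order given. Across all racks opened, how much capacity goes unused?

115

rack 1: place S1 (18U), 24U left
rack 1: place S2 (9U), 15U left
rack 2: place S3 (21U), 21U left
rack 2: place S4 (4U), 17U left
rack 3: place S5 (24U), 18U left
rack 4: place S6 (30U), 12U left
rack 5: place S7 (30U), 12U left
rack 3: place S8 (9U), 9U left
rack 6: place S9 (29U), 13U left
rack 2: place S10 (6U), 11U left
rack 7: place S11 (30U), 12U left
rack 8: place S12 (31U), 11U left
rack 9: place S13 (22U), 20U left
9 racks × 42U = 378U; used 263U; unused 115U.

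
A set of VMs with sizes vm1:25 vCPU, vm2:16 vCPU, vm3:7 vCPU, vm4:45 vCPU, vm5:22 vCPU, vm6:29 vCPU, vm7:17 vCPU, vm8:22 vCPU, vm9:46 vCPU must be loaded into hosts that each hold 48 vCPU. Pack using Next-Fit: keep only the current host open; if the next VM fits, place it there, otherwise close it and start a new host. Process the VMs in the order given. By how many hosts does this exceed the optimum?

Next-Fit: [25,16,7] [45] [22] [29,17] [22] [46] → 6 hosts.
Total size 229 vCPU; any packing needs at least ⌈229/48⌉ = 5 hosts.
An optimal packing achieves that bound: [46] [45] [29,17] [25,22] [22,16,7] → 5 hosts.
Excess: 6 − 5 = 1.

1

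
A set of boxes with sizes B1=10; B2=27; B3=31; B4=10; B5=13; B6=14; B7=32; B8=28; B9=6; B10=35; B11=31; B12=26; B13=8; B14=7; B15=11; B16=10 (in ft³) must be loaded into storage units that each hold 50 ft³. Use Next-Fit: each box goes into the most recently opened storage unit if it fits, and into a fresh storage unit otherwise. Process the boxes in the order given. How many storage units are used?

9

storage unit 1: place B1 (10 ft³), 40 ft³ left
storage unit 1: place B2 (27 ft³), 13 ft³ left
storage unit 2: place B3 (31 ft³), 19 ft³ left
storage unit 2: place B4 (10 ft³), 9 ft³ left
storage unit 3: place B5 (13 ft³), 37 ft³ left
storage unit 3: place B6 (14 ft³), 23 ft³ left
storage unit 4: place B7 (32 ft³), 18 ft³ left
storage unit 5: place B8 (28 ft³), 22 ft³ left
storage unit 5: place B9 (6 ft³), 16 ft³ left
storage unit 6: place B10 (35 ft³), 15 ft³ left
storage unit 7: place B11 (31 ft³), 19 ft³ left
storage unit 8: place B12 (26 ft³), 24 ft³ left
storage unit 8: place B13 (8 ft³), 16 ft³ left
storage unit 8: place B14 (7 ft³), 9 ft³ left
storage unit 9: place B15 (11 ft³), 39 ft³ left
storage unit 9: place B16 (10 ft³), 29 ft³ left
Final storage units: [10,27] [31,10] [13,14] [32] [28,6] [35] [31] [26,8,7] [11,10].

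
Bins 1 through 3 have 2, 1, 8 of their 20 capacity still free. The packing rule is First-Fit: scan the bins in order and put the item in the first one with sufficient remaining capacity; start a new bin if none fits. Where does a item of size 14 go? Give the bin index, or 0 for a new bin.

No bin has ≥ 14 free, so a new bin is opened.

0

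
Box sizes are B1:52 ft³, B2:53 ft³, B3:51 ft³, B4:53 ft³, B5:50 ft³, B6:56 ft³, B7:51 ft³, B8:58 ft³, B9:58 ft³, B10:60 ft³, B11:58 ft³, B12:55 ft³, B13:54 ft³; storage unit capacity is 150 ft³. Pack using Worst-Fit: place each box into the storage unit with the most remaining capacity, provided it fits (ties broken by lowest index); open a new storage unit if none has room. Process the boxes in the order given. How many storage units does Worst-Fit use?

B1 (52 ft³) → storage unit 1 (remaining 98 ft³)
B2 (53 ft³) → storage unit 1 (remaining 45 ft³)
B3 (51 ft³) → storage unit 2 (remaining 99 ft³)
B4 (53 ft³) → storage unit 2 (remaining 46 ft³)
B5 (50 ft³) → storage unit 3 (remaining 100 ft³)
B6 (56 ft³) → storage unit 3 (remaining 44 ft³)
B7 (51 ft³) → storage unit 4 (remaining 99 ft³)
B8 (58 ft³) → storage unit 4 (remaining 41 ft³)
B9 (58 ft³) → storage unit 5 (remaining 92 ft³)
B10 (60 ft³) → storage unit 5 (remaining 32 ft³)
B11 (58 ft³) → storage unit 6 (remaining 92 ft³)
B12 (55 ft³) → storage unit 6 (remaining 37 ft³)
B13 (54 ft³) → storage unit 7 (remaining 96 ft³)

7 storage units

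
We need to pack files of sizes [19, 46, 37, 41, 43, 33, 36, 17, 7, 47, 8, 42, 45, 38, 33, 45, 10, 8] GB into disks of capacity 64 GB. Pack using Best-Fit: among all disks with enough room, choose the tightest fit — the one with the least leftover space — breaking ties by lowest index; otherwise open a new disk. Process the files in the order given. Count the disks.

19 GB → disk 1 (remaining 45 GB)
46 GB → disk 2 (remaining 18 GB)
37 GB → disk 1 (remaining 8 GB)
41 GB → disk 3 (remaining 23 GB)
43 GB → disk 4 (remaining 21 GB)
33 GB → disk 5 (remaining 31 GB)
36 GB → disk 6 (remaining 28 GB)
17 GB → disk 2 (remaining 1 GB)
7 GB → disk 1 (remaining 1 GB)
47 GB → disk 7 (remaining 17 GB)
8 GB → disk 7 (remaining 9 GB)
42 GB → disk 8 (remaining 22 GB)
45 GB → disk 9 (remaining 19 GB)
38 GB → disk 10 (remaining 26 GB)
33 GB → disk 11 (remaining 31 GB)
45 GB → disk 12 (remaining 19 GB)
10 GB → disk 9 (remaining 9 GB)
8 GB → disk 7 (remaining 1 GB)

12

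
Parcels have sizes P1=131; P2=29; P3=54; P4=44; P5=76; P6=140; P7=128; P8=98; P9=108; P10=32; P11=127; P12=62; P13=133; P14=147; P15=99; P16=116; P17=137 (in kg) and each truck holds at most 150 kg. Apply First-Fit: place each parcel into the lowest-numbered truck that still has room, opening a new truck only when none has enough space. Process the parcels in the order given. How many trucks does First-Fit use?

14 trucks

P1 (131 kg) → truck 1 (remaining 19 kg)
P2 (29 kg) → truck 2 (remaining 121 kg)
P3 (54 kg) → truck 2 (remaining 67 kg)
P4 (44 kg) → truck 2 (remaining 23 kg)
P5 (76 kg) → truck 3 (remaining 74 kg)
P6 (140 kg) → truck 4 (remaining 10 kg)
P7 (128 kg) → truck 5 (remaining 22 kg)
P8 (98 kg) → truck 6 (remaining 52 kg)
P9 (108 kg) → truck 7 (remaining 42 kg)
P10 (32 kg) → truck 3 (remaining 42 kg)
P11 (127 kg) → truck 8 (remaining 23 kg)
P12 (62 kg) → truck 9 (remaining 88 kg)
P13 (133 kg) → truck 10 (remaining 17 kg)
P14 (147 kg) → truck 11 (remaining 3 kg)
P15 (99 kg) → truck 12 (remaining 51 kg)
P16 (116 kg) → truck 13 (remaining 34 kg)
P17 (137 kg) → truck 14 (remaining 13 kg)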